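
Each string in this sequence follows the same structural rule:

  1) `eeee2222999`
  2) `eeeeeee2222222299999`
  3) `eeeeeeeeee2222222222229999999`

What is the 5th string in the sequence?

The n-th term is 3n+1 e's then 4n 2's then 2n+1 9's (n = 1, 2, …).
Setting n = 5 gives 16, 20, 11 characters in each block.

eeeeeeeeeeeeeeee2222222222222222222299999999999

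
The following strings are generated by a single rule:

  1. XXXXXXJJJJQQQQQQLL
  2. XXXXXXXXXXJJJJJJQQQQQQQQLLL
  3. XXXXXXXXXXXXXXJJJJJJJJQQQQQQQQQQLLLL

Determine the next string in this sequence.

XXXXXXXXXXXXXXXXXXJJJJJJJJJJQQQQQQQQQQQQLLLLL

Reading off run lengths: X runs 6, 10, 14; J runs 4, 6, 8; Q runs 6, 8, 10; L runs 2, 3, 4 — each is linear in n, where the shown terms are n = 2, 3, 4.
For the next term, n = 5, so the run lengths are 18, 10, 12, 5.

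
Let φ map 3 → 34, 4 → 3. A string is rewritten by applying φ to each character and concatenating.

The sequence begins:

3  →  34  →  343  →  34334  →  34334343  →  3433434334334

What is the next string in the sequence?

343343433433434334343

Applying the rule to each of the 13 symbols of 3433434334334 gives the pieces 34 3 34 34 3 34 3 34 34 3 34 34 3, which concatenate to the answer.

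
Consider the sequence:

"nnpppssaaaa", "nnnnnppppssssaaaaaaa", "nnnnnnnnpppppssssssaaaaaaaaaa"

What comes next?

Each string has the form n^{3n-1} p^{n+2} s^{2n} a^{3n+1} (n = 1, 2, …).
At n = 4 the blocks have lengths 11, 6, 8, 13.

nnnnnnnnnnnppppppssssssssaaaaaaaaaaaaa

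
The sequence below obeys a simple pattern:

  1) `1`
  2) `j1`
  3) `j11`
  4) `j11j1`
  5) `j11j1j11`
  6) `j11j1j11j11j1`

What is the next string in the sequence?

From term 3 onward, concatenate the last term with the second-to-last: j1·1 = j11, j11·j1 = j11j1, …
The next term joins j11j1j11j11j1 and j11j1j11.

j11j1j11j11j1j11j1j11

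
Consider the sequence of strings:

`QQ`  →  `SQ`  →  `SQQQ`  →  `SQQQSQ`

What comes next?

SQQQSQSQQQ

From term 3 onward, concatenate the last term with the second-to-last: SQ·QQ = SQQQ, SQQQ·SQ = SQQQSQ, …
The next term joins SQQQSQ and SQQQ.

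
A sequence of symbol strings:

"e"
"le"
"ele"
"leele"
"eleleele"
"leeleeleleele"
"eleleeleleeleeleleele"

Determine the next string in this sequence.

leeleeleleeleeleleeleleeleeleleele

This is a Fibonacci-style word recurrence s(k) = s(k−2)·s(k−1): e.g. e·le = ele.
The next term joins leeleeleleele and eleleeleleeleeleleele.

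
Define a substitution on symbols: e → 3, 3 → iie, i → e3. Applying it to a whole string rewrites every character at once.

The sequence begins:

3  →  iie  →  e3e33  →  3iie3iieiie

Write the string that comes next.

Expanding 3iie3iieiie: 3→iie, i→e3, i→e3, e→3, 3→iie, i→e3, i→e3, e→3, i→e3, i→e3, e→3. Concatenated: iie e3 e3 3 iie e3 e3 3 e3 e3 3.

iiee3e33iiee3e33e3e33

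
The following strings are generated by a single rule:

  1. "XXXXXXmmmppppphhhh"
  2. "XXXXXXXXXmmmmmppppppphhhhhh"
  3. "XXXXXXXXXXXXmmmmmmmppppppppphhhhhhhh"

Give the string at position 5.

Term n consists of 3n X's, followed by 2n-1 m's, followed by 2n+1 p's, followed by 2n h's, where the shown terms are n = 2, 3, 4.
Setting n = 6 gives 18, 11, 13, 12 characters in each block.

XXXXXXXXXXXXXXXXXXmmmmmmmmmmmppppppppppppphhhhhhhhhhhh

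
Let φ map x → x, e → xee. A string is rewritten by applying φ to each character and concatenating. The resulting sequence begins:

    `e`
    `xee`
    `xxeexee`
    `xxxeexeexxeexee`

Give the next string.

Replace each of the 15 characters of xxxeexeexxeexee in place — x x x xee xee x xee xee x x xee xee x xee xee — and concatenate.

xxxxeexeexxeexeexxxeexeexxeexee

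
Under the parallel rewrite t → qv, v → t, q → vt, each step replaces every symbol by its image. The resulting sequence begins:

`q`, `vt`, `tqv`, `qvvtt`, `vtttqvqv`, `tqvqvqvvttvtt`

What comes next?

φ(tqvqvqvvttvtt) expands symbol-by-symbol to qv vt t vt t vt t t qv qv t qv qv; joining the 13 pieces gives the next term.

qvvttvttvtttqvqvtqvqv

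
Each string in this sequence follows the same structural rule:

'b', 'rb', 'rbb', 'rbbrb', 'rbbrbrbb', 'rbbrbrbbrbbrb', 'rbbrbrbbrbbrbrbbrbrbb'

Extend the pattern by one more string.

From term 3 onward, concatenate the last term with the second-to-last: rb·b = rbb, rbb·rb = rbbrb, …
So term 8 is rbbrbrbbrbbrbrbbrbrbb·rbbrbrbbrbbrb.

rbbrbrbbrbbrbrbbrbrbbrbbrbrbbrbbrb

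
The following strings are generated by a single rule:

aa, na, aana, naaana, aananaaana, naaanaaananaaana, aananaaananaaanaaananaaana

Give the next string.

Each term (from the third on) is the two preceding terms concatenated in order: term 3 = aa·na = aana.
The next term joins naaanaaananaaana and aananaaananaaanaaananaaana.

naaanaaananaaanaaananaaananaaanaaananaaana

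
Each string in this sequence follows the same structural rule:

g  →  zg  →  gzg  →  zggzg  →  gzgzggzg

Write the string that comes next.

zggzggzgzggzg

Each term (from the third on) is the two preceding terms concatenated in order: term 3 = g·zg = gzg.
The next term joins zggzg and gzgzggzg.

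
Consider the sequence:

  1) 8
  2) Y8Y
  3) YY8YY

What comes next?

YYY8YYY

s(k+1) = Y·s(k)·Y, so each term gains Y as a prefix and Y as a suffix.
One more step from YY8YY gives the answer.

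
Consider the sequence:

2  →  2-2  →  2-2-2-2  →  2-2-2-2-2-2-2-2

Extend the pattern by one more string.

Each string is two copies of the previous one joined by '-'.
One more doubling of 2-2-2-2-2-2-2-2 gives the answer.

2-2-2-2-2-2-2-2-2-2-2-2-2-2-2-2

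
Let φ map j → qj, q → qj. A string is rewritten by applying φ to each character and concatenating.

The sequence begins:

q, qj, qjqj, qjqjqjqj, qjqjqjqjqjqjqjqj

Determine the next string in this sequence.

qjqjqjqjqjqjqjqjqjqjqjqjqjqjqjqj

Applying the rule to each of the 16 symbols of qjqjqjqjqjqjqjqj gives the pieces qj qj qj qj qj qj qj qj qj qj qj qj qj qj qj qj, which concatenate to the answer.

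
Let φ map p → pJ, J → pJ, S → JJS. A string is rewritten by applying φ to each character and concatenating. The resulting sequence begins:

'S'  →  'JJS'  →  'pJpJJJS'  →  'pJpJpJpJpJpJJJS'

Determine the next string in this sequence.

pJpJpJpJpJpJpJpJpJpJpJpJpJpJJJS

φ(pJpJpJpJpJpJJJS) expands symbol-by-symbol to pJ pJ pJ pJ pJ pJ pJ pJ pJ pJ pJ pJ pJ pJ JJS; joining the 15 pieces gives the next term.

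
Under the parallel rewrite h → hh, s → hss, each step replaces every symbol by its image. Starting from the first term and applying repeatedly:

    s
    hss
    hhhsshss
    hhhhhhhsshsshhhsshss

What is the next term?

Rewriting the 20 symbols of hhhhhhhsshsshhhsshss one by one yields hh hh hh hh hh hh hh hss hss hh hss hss hh hh hh hss hss hh hss hss; concatenated:

hhhhhhhhhhhhhhhsshsshhhsshsshhhhhhhsshsshhhsshss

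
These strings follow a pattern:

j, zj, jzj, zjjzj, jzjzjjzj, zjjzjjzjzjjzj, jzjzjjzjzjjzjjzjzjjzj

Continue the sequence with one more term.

From term 3 onward, concatenate the second-to-last term with the last: j·zj = jzj, zj·jzj = zjjzj, …
Continuing: zjjzjjzjzjjzj · jzjzjjzjzjjzjjzjzjjzj gives term 8.

zjjzjjzjzjjzjjzjzjjzjzjjzjjzjzjjzj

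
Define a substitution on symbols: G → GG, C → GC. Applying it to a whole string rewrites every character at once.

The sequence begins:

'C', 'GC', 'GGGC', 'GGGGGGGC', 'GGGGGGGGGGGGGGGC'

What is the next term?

Applying the rule to each of the 16 symbols of GGGGGGGGGGGGGGGC gives the pieces GG GG GG GG GG GG GG GG GG GG GG GG GG GG GG GC, which concatenate to the answer.

GGGGGGGGGGGGGGGGGGGGGGGGGGGGGGGC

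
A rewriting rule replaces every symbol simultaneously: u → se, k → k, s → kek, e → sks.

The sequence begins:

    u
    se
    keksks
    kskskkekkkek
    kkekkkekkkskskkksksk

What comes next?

Replace each of the 20 characters of kkekkkekkkskskkksksk in place — k k sks k k k sks k k k kek k kek k k k kek k kek k — and concatenate.

kkskskkkskskkkkekkkekkkkkekkkekk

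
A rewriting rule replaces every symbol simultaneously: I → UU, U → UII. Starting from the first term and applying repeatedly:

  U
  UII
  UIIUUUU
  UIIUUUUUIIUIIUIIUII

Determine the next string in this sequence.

Rewriting the 19 symbols of UIIUUUUUIIUIIUIIUII one by one yields UII UU UU UII UII UII UII UII UU UU UII UU UU UII UU UU UII UU UU; concatenated:

UIIUUUUUIIUIIUIIUIIUIIUUUUUIIUUUUUIIUUUUUIIUUUU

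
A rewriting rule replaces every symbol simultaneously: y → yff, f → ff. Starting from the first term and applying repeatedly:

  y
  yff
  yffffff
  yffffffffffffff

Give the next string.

yffffffffffffffffffffffffffffff

Replace each of the 15 characters of yffffffffffffff in place — yff ff ff ff ff ff ff ff ff ff ff ff ff ff ff — and concatenate.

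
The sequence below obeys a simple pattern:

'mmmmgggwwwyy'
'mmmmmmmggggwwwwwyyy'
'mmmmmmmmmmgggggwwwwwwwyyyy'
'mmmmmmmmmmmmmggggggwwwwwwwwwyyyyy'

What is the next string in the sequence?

Term n consists of 3n+1 m's, followed by n+2 g's, followed by 2n+1 w's, followed by n+1 y's (n = 1, 2, …).
Setting n = 5 gives 16, 7, 11, 6 characters in each block.

mmmmmmmmmmmmmmmmgggggggwwwwwwwwwwwyyyyyy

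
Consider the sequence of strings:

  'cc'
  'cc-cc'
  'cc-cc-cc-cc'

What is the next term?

Each string is two copies of the previous one joined by '-'.
So the next term is two copies of cc-cc-cc-cc with '-' between the halves.

cc-cc-cc-cc-cc-cc-cc-cc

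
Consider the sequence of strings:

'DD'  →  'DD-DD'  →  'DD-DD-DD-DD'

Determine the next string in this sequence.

Every step duplicates the string with '-' between the halves.
One more doubling of DD-DD-DD-DD gives the answer.

DD-DD-DD-DD-DD-DD-DD-DD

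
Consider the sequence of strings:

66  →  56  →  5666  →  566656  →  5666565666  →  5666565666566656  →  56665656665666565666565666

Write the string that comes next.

From term 3 onward, concatenate the last term with the second-to-last: 56·66 = 5666, 5666·56 = 566656, …
So term 8 is 56665656665666565666565666·5666565666566656.

566656566656665656665656665666565666566656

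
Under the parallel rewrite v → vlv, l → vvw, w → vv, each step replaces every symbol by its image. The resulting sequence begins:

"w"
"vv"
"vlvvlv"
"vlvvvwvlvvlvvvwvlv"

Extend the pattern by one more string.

Applying the rule to each of the 18 symbols of vlvvvwvlvvlvvvwvlv gives the pieces vlv vvw vlv vlv vlv vv vlv vvw vlv vlv vvw vlv vlv vlv vv vlv vvw vlv, which concatenate to the answer.

vlvvvwvlvvlvvlvvvvlvvvwvlvvlvvvwvlvvlvvlvvvvlvvvwvlv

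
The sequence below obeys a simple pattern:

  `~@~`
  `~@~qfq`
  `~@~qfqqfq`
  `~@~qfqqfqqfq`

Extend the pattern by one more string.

The strings grow by a fixed suffix qfq each time.
Applying this once more to ~@~qfqqfqqfq:

~@~qfqqfqqfqqfq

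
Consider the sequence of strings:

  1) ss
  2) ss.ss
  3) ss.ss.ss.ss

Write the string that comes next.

s(k+1) = s(k)·.·s(k) — each term doubles the last with '.' between the halves.
Doubling ss.ss.ss.ss with '.' between the halves:

ss.ss.ss.ss.ss.ss.ss.ss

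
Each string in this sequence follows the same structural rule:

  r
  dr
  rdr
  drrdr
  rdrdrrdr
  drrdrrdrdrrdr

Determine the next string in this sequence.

rdrdrrdrdrrdrrdrdrrdr

This is a Fibonacci-style word recurrence s(k) = s(k−2)·s(k−1): e.g. r·dr = rdr.
So term 7 is rdrdrrdr·drrdrrdrdrrdr.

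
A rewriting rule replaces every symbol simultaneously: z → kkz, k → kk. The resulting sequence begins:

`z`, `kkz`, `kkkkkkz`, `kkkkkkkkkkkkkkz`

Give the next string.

Rewriting the 15 symbols of kkkkkkkkkkkkkkz one by one yields kk kk kk kk kk kk kk kk kk kk kk kk kk kk kkz; concatenated:

kkkkkkkkkkkkkkkkkkkkkkkkkkkkkkz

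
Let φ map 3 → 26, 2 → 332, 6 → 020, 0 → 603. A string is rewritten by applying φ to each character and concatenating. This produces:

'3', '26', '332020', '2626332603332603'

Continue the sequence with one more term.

Rewriting the 16 symbols of 2626332603332603 one by one yields 332 020 332 020 26 26 332 020 603 26 26 26 332 020 603 26; concatenated:

332020332020262633202060326262633202060326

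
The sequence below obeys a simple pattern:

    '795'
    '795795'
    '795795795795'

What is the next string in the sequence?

s(k+1) = s(k)·s(k) — each term doubles the last.
Doubling 795795795795:

795795795795795795795795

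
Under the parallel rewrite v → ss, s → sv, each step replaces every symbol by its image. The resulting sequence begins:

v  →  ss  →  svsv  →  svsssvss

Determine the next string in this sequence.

Apply φ to svsssvss symbol by symbol: s→sv, v→ss, s→sv, s→sv, s→sv, v→ss, s→sv, s→sv; joined: sv ss sv sv sv ss sv sv.

svsssvsvsvsssvsv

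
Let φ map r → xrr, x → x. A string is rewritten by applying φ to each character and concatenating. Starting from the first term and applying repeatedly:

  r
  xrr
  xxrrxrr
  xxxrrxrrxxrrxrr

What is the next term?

Rewriting the 15 symbols of xxxrrxrrxxrrxrr one by one yields x x x xrr xrr x xrr xrr x x xrr xrr x xrr xrr; concatenated:

xxxxrrxrrxxrrxrrxxxrrxrrxxrrxrr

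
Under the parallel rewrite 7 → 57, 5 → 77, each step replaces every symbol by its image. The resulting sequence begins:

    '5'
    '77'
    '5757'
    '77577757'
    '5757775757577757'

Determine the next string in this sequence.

77577757575777577757775757577757

φ(5757775757577757) expands symbol-by-symbol to 77 57 77 57 57 57 77 57 77 57 77 57 57 57 77 57; joining the 16 pieces gives the next term.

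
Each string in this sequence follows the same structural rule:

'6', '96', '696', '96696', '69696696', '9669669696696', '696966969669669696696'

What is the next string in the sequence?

9669669696696696966969669669696696

This is a Fibonacci-style word recurrence s(k) = s(k−2)·s(k−1): e.g. 6·96 = 696.
Continuing: 9669669696696 · 696966969669669696696 gives term 8.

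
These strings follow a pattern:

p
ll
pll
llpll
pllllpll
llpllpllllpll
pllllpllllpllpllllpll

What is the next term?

llpllpllllpllpllllpllllpllpllllpll

Each term (from the third on) is the two preceding terms concatenated in order: term 3 = p·ll = pll.
Continuing: llpllpllllpll · pllllpllllpllpllllpll gives term 8.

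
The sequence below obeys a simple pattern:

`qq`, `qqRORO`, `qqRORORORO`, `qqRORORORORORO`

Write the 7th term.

qqRORORORORORORORORORORORO

Every step adds RORO to the end: s(k+1) = s(k)·RORO.
From qqRORORORORORO, 3 further steps: qqRORORORORORO → qqRORORORORORORORO → qqRORORORORORORORORORO → (answer).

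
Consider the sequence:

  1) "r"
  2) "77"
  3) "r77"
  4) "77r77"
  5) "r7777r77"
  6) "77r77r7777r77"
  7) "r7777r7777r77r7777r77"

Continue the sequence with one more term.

77r77r7777r77r7777r7777r77r7777r77

From term 3 onward, concatenate the second-to-last term with the last: r·77 = r77, 77·r77 = 77r77, …
The next term joins 77r77r7777r77 and r7777r7777r77r7777r77.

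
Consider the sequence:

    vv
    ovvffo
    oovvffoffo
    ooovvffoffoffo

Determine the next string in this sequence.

Every step adds o to the front and ffo to the end of the previous string.
So the next term is o·ooovvffoffoffo·ffo.

oooovvffoffoffoffo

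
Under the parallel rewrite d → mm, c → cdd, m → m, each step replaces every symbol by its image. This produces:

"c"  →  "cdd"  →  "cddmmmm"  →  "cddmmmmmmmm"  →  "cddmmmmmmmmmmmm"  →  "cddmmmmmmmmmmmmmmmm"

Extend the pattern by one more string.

Rewriting the 19 symbols of cddmmmmmmmmmmmmmmmm one by one yields cdd mm mm m m m m m m m m m m m m m m m m; concatenated:

cddmmmmmmmmmmmmmmmmmmmm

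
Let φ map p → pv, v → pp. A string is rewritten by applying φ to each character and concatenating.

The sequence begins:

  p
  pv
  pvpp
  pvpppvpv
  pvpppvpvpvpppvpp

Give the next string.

pvpppvpvpvpppvpppvpppvpvpvpppvpv

Applying the rule to each of the 16 symbols of pvpppvpvpvpppvpp gives the pieces pv pp pv pv pv pp pv pp pv pp pv pv pv pp pv pv, which concatenate to the answer.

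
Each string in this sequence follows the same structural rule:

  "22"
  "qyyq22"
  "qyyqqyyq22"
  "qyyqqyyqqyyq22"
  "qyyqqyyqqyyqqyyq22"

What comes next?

The strings grow by a fixed prefix qyyq each time.
One more step from qyyqqyyqqyyqqyyq22 gives the answer.

qyyqqyyqqyyqqyyqqyyq22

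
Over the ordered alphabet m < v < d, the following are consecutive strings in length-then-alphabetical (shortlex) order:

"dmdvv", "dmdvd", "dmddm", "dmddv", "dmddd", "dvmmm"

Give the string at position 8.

dvmmd

Stepping forward 2 times from dvmmm: dvmmm → dvmmv, then the target.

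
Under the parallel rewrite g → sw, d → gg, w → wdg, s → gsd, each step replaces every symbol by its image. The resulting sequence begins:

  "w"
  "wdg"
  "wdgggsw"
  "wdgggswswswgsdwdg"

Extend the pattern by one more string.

wdgggswswswgsdwdggsdwdggsdwdgswgsdggwdgggsw

φ(wdgggswswswgsdwdg) expands symbol-by-symbol to wdg gg sw sw sw gsd wdg gsd wdg gsd wdg sw gsd gg wdg gg sw; joining the 17 pieces gives the next term.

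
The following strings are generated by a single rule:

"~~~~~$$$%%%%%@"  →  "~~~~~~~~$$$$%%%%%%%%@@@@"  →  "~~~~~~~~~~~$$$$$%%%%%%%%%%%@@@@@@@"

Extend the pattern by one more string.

~~~~~~~~~~~~~~$$$$$$%%%%%%%%%%%%%%@@@@@@@@@@

Term n consists of 3n+2 ~'s, followed by n+2 $'s, followed by 3n+2 %'s, followed by 3n-2 @'s (n = 1, 2, …).
At n = 4 the blocks have lengths 14, 6, 14, 10.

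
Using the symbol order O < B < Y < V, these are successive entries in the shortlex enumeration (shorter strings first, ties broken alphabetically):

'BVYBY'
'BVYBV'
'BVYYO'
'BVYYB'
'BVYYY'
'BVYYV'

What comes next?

The successor of BVYYV increments the rightmost position that isn't already V and resets every position after it to O.

BVYVO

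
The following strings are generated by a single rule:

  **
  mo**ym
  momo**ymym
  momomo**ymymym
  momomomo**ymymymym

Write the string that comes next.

Every step adds mo to the front and ym to the end of the previous string.
So the next term is mo·momomomo**ymymymym·ym.

momomomomo**ymymymymym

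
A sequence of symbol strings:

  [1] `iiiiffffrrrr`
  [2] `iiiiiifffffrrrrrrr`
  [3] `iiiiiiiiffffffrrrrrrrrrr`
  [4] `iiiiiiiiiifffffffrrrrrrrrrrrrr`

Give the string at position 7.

iiiiiiiiiiiiiiiiffffffffffrrrrrrrrrrrrrrrrrrrrrr

The n-th term is 2n i's then n+2 f's then 3n-2 r's, where the shown terms are n = 2, 3, 4, 5.
For term 7, n = 8, so the run lengths are 16, 10, 22.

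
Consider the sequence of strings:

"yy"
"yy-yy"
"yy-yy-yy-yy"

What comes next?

s(k+1) = s(k)·-·s(k) — each term doubles the last with '-' between the halves.
One more doubling of yy-yy-yy-yy gives the answer.

yy-yy-yy-yy-yy-yy-yy-yy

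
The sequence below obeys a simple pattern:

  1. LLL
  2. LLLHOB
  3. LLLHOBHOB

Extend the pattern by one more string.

LLLHOBHOBHOB

Every step adds HOB to the end: s(k+1) = s(k)·HOB.
One more step from LLLHOBHOB gives the answer.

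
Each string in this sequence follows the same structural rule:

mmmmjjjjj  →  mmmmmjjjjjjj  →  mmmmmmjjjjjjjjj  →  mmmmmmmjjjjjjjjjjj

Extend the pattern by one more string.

The n-th term is n+1 m's then 2n-1 j's, where the shown terms are n = 3, 4, 5, 6.
For the next term, n = 7, so the run lengths are 8, 13.

mmmmmmmmjjjjjjjjjjjjj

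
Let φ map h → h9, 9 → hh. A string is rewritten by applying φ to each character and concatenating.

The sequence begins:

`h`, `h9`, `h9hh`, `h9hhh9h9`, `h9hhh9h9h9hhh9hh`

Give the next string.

Replace each of the 16 characters of h9hhh9h9h9hhh9hh in place — h9 hh h9 h9 h9 hh h9 hh h9 hh h9 h9 h9 hh h9 h9 — and concatenate.

h9hhh9h9h9hhh9hhh9hhh9h9h9hhh9h9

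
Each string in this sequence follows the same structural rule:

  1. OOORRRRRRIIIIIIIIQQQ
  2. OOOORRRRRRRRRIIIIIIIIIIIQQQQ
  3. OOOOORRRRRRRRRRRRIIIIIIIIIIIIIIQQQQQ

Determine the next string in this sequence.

Each string has the form O^{n+1} R^{3n} I^{3n+2} Q^{n+1}, where the shown terms are n = 2, 3, 4.
At n = 5 the blocks have lengths 6, 15, 17, 6.

OOOOOORRRRRRRRRRRRRRRIIIIIIIIIIIIIIIIIQQQQQQ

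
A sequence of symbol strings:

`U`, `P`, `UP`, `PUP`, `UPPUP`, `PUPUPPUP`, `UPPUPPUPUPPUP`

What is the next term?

PUPUPPUPUPPUPPUPUPPUP

This is a Fibonacci-style word recurrence s(k) = s(k−2)·s(k−1): e.g. U·P = UP.
Continuing: PUPUPPUP · UPPUPPUPUPPUP gives term 8.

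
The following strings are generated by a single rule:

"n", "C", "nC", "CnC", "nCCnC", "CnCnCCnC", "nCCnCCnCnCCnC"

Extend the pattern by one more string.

CnCnCCnCnCCnCCnCnCCnC

From term 3 onward, concatenate the second-to-last term with the last: n·C = nC, C·nC = CnC, …
So term 8 is CnCnCCnC·nCCnCCnCnCCnC.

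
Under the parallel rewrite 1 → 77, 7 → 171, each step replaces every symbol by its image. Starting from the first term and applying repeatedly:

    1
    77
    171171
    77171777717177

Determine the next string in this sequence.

17117177171771711711711717717177171171

φ(77171777717177) expands symbol-by-symbol to 171 171 77 171 77 171 171 171 171 77 171 77 171 171; joining the 14 pieces gives the next term.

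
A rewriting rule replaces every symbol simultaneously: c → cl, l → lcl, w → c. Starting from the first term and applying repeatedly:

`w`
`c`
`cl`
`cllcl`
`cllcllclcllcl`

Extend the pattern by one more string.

cllcllclcllcllclcllclcllcllclcllcl

Replace each of the 13 characters of cllcllclcllcl in place — cl lcl lcl cl lcl lcl cl lcl cl lcl lcl cl lcl — and concatenate.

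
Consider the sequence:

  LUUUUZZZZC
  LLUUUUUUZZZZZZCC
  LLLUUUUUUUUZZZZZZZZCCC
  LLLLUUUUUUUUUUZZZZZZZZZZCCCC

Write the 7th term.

Term n consists of n L's, followed by 2n+2 U's, followed by 2n+2 Z's, followed by n C's (n = 1, 2, …).
At n = 7 the blocks have lengths 7, 16, 16, 7.

LLLLLLLUUUUUUUUUUUUUUUUZZZZZZZZZZZZZZZZCCCCCCC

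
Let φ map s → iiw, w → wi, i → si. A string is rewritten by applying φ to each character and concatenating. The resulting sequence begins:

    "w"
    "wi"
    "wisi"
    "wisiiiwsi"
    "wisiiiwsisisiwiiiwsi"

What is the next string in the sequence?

Replace each of the 20 characters of wisiiiwsisisiwiiiwsi in place — wi si iiw si si si wi iiw si iiw si iiw si wi si si si wi iiw si — and concatenate.

wisiiiwsisisiwiiiwsiiiwsiiiwsiwisisisiwiiiwsi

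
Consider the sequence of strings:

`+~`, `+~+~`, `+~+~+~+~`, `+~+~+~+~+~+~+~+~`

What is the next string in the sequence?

+~+~+~+~+~+~+~+~+~+~+~+~+~+~+~+~

Each string is two copies of the previous one concatenated.
So the next term is two copies of +~+~+~+~+~+~+~+~.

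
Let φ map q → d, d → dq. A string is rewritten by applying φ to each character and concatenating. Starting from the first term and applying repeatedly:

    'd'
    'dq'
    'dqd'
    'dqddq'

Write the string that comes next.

dqddqdqd

Apply φ to dqddq symbol by symbol: d→dq, q→d, d→dq, d→dq, q→d; joined: dq d dq dq d.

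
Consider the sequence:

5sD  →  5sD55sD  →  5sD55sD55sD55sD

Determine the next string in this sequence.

Each string is two copies of the previous one joined by '5'.
So the next term is two copies of 5sD55sD55sD55sD with '5' between the halves.

5sD55sD55sD55sD55sD55sD55sD55sD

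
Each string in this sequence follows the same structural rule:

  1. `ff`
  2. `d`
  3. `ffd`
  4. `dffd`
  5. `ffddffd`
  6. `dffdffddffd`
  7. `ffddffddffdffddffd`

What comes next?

This is a Fibonacci-style word recurrence s(k) = s(k−2)·s(k−1): e.g. ff·d = ffd.
Continuing: dffdffddffd · ffddffddffdffddffd gives term 8.

dffdffddffdffddffddffdffddffd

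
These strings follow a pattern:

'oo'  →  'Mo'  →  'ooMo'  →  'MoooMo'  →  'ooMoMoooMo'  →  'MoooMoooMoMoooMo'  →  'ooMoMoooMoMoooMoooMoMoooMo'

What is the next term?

MoooMoooMoMoooMoooMoMoooMoMoooMoooMoMoooMo

From term 3 onward, concatenate the second-to-last term with the last: oo·Mo = ooMo, Mo·ooMo = MoooMo, …
So term 8 is MoooMoooMoMoooMo·ooMoMoooMoMoooMoooMoMoooMo.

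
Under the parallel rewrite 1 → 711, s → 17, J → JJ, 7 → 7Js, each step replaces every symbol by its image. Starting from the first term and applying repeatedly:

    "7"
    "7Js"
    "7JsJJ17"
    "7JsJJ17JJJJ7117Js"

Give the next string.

7JsJJ17JJJJ7117JsJJJJJJJJ7Js7117117JsJJ17

Replace each of the 17 characters of 7JsJJ17JJJJ7117Js in place — 7Js JJ 17 JJ JJ 711 7Js JJ JJ JJ JJ 7Js 711 711 7Js JJ 17 — and concatenate.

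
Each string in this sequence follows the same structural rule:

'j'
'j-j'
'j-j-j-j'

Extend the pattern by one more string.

s(k+1) = s(k)·-·s(k) — each term doubles the last with '-' between the halves.
Doubling j-j-j-j with '-' between the halves:

j-j-j-j-j-j-j-j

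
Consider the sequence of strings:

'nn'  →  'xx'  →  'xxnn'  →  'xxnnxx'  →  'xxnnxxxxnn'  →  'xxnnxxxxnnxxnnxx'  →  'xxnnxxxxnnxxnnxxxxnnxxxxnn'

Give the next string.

xxnnxxxxnnxxnnxxxxnnxxxxnnxxnnxxxxnnxxnnxx

From term 3 onward, concatenate the last term with the second-to-last: xx·nn = xxnn, xxnn·xx = xxnnxx, …
The next term joins xxnnxxxxnnxxnnxxxxnnxxxxnn and xxnnxxxxnnxxnnxx.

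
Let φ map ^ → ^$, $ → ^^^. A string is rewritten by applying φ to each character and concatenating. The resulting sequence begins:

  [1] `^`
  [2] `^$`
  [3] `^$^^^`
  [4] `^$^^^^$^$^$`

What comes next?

^$^^^^$^$^$^$^^^^$^^^^$^^^

Rewriting each symbol of ^$^^^^$^$^$: ^→^$, $→^^^, ^→^$, ^→^$, ^→^$, ^→^$, $→^^^, ^→^$, $→^^^, ^→^$, $→^^^, which concatenates to ^$ ^^^ ^$ ^$ ^$ ^$ ^^^ ^$ ^^^ ^$ ^^^.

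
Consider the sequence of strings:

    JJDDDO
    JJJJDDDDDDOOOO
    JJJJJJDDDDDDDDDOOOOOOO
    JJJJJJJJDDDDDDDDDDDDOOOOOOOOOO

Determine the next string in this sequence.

JJJJJJJJJJDDDDDDDDDDDDDDDOOOOOOOOOOOOO

Term n consists of 2n J's, followed by 3n D's, followed by 3n-2 O's (n = 1, 2, …).
For the next term, n = 5, so the run lengths are 10, 15, 13.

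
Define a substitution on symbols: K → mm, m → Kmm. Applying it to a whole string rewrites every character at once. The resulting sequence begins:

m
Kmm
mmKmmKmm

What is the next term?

KmmKmmmmKmmKmmmmKmmKmm

Rewriting each symbol of mmKmmKmm: m→Kmm, m→Kmm, K→mm, m→Kmm, m→Kmm, K→mm, m→Kmm, m→Kmm, which concatenates to Kmm Kmm mm Kmm Kmm mm Kmm Kmm.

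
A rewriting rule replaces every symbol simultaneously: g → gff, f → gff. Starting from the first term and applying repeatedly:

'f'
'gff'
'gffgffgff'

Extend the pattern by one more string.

Expanding gffgffgff: g→gff, f→gff, f→gff, g→gff, f→gff, f→gff, g→gff, f→gff, f→gff. Concatenated: gff gff gff gff gff gff gff gff gff.

gffgffgffgffgffgffgffgffgff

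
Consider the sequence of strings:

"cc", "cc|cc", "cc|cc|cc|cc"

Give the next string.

Every step duplicates the string with '|' between the halves.
Doubling cc|cc|cc|cc with '|' between the halves:

cc|cc|cc|cc|cc|cc|cc|cc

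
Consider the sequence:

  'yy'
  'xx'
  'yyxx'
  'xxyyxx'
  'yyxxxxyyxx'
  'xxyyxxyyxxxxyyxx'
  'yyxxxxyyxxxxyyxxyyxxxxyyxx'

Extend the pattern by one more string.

xxyyxxyyxxxxyyxxyyxxxxyyxxxxyyxxyyxxxxyyxx

From term 3 onward, concatenate the second-to-last term with the last: yy·xx = yyxx, xx·yyxx = xxyyxx, …
Continuing: xxyyxxyyxxxxyyxx · yyxxxxyyxxxxyyxxyyxxxxyyxx gives term 8.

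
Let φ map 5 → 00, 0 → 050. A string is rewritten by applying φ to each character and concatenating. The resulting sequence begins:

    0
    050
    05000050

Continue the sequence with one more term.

Expanding 05000050: 0→050, 5→00, 0→050, 0→050, 0→050, 0→050, 5→00, 0→050. Concatenated: 050 00 050 050 050 050 00 050.

0500005005005005000050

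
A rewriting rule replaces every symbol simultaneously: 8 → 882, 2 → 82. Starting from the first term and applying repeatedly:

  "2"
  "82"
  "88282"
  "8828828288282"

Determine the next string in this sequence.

8828828288288282882828828828288282

Replace each of the 13 characters of 8828828288282 in place — 882 882 82 882 882 82 882 82 882 882 82 882 82 — and concatenate.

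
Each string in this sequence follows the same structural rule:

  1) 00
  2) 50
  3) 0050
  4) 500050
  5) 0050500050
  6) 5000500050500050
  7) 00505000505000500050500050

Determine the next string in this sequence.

From term 3 onward, concatenate the second-to-last term with the last: 00·50 = 0050, 50·0050 = 500050, …
The next term joins 5000500050500050 and 00505000505000500050500050.

500050005050005000505000505000500050500050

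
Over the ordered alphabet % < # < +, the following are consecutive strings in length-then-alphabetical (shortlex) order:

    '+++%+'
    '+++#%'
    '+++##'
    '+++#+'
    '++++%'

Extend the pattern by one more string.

Find the rightmost character of ++++% below +, bump it to the next letter, and reset everything to its right to %.

++++#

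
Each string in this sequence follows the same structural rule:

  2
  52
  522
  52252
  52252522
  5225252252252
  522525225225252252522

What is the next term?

From term 3 onward, concatenate the last term with the second-to-last: 52·2 = 522, 522·52 = 52252, …
The next term joins 522525225225252252522 and 5225252252252.

5225252252252522525225225252252252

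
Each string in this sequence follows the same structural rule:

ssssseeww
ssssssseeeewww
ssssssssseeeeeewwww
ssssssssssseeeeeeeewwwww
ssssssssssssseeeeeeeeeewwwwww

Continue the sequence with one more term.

ssssssssssssssseeeeeeeeeeeewwwwwww

The n-th term is 2n+3 s's then 2n e's then n+1 w's (n = 1, 2, …).
At n = 6 the blocks have lengths 15, 12, 7.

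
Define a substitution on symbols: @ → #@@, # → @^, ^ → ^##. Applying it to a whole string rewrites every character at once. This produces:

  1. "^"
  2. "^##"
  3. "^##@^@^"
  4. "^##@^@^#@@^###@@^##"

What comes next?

^##@^@^#@@^###@@^##@^#@@#@@^##@^@^@^#@@#@@^##@^@^

φ(^##@^@^#@@^###@@^##) expands symbol-by-symbol to ^## @^ @^ #@@ ^## #@@ ^## @^ #@@ #@@ ^## @^ @^ @^ #@@ #@@ ^## @^ @^; joining the 19 pieces gives the next term.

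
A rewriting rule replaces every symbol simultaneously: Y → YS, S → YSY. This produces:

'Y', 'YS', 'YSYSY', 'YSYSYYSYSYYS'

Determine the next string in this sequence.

YSYSYYSYSYYSYSYSYYSYSYYSYSYSY

Rewriting each symbol of YSYSYYSYSYYS: Y→YS, S→YSY, Y→YS, S→YSY, Y→YS, Y→YS, S→YSY, Y→YS, S→YSY, Y→YS, Y→YS, S→YSY, which concatenates to YS YSY YS YSY YS YS YSY YS YSY YS YS YSY.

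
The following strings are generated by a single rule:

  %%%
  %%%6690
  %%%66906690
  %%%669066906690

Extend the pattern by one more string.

Every step adds 6690 to the end: s(k+1) = s(k)·6690.
So the next term is %%%669066906690·6690.

%%%6690669066906690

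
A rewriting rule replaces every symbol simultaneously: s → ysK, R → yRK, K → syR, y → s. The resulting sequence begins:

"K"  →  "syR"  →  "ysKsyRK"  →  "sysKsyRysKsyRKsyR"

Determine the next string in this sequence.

Rewriting the 17 symbols of sysKsyRysKsyRKsyR one by one yields ysK s ysK syR ysK s yRK s ysK syR ysK s yRK syR ysK s yRK; concatenated:

ysKsysKsyRysKsyRKsysKsyRysKsyRKsyRysKsyRK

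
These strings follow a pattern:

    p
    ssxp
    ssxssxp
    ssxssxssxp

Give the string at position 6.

ssxssxssxssxssxp

Each term is the previous one with ssx prepended.
From ssxssxssxp, 2 further steps: ssxssxssxp → ssxssxssxssxp → (answer).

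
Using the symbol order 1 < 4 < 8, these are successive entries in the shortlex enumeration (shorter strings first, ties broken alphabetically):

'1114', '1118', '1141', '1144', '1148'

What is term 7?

1184

Stepping forward 2 times from 1148: 1148 → 1181, then the target.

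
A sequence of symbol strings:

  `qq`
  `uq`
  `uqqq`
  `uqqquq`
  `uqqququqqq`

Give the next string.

From term 3 onward, concatenate the last term with the second-to-last: uq·qq = uqqq, uqqq·uq = uqqquq, …
The next term joins uqqququqqq and uqqquq.

uqqququqqquqqquq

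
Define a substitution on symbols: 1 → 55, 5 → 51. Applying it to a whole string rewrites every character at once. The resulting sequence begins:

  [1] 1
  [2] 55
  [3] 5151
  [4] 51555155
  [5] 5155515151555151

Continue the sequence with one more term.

Rewriting the 16 symbols of 5155515151555151 one by one yields 51 55 51 51 51 55 51 55 51 55 51 51 51 55 51 55; concatenated:

51555151515551555155515151555155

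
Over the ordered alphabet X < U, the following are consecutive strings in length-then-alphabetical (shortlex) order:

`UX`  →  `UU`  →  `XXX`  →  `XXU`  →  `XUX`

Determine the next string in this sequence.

XUU

The successor of XUX increments the rightmost position that isn't already U and resets every position after it to X.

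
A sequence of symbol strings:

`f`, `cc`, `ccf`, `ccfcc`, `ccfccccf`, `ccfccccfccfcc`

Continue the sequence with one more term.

Each term (from the third on) is the previous term followed by the one before it: term 3 = cc·f = ccf.
So term 7 is ccfccccfccfcc·ccfccccf.

ccfccccfccfccccfccccf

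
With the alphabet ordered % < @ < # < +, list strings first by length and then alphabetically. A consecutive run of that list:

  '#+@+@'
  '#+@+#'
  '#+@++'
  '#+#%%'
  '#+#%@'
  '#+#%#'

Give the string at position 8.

#+#@%

Continuing the enumeration 2 steps past #+#%#: #+#%# → #+#%+ → (answer).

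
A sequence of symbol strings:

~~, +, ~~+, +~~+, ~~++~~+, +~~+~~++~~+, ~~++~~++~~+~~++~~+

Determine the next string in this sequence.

This is a Fibonacci-style word recurrence s(k) = s(k−2)·s(k−1): e.g. ~~·+ = ~~+.
Continuing: +~~+~~++~~+ · ~~++~~++~~+~~++~~+ gives term 8.

+~~+~~++~~+~~++~~++~~+~~++~~+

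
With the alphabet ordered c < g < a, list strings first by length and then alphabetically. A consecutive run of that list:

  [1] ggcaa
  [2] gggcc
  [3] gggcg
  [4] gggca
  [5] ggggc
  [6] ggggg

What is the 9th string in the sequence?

Advancing 3 positions from ggggg through ggggg → gggga → gggac reaches term 9.

gggag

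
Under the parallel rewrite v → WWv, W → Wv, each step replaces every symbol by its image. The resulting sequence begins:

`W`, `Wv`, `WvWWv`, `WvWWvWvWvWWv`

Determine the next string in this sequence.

WvWWvWvWvWWvWvWWvWvWWvWvWvWWv

Rewriting each symbol of WvWWvWvWvWWv: W→Wv, v→WWv, W→Wv, W→Wv, v→WWv, W→Wv, v→WWv, W→Wv, v→WWv, W→Wv, W→Wv, v→WWv, which concatenates to Wv WWv Wv Wv WWv Wv WWv Wv WWv Wv Wv WWv.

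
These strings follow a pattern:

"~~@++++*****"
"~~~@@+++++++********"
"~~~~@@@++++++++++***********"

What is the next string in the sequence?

~~~~~@@@@+++++++++++++**************

Reading off run lengths: ~ runs 2, 3, 4; @ runs 1, 2, 3; + runs 4, 7, 10; * runs 5, 8, 11 — each is linear in n (n = 1, 2, …).
For the next term, n = 4, so the run lengths are 5, 4, 13, 14.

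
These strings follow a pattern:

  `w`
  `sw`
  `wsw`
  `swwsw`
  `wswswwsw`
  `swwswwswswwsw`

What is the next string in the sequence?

wswswwswswwswwswswwsw

This is a Fibonacci-style word recurrence s(k) = s(k−2)·s(k−1): e.g. w·sw = wsw.
So term 7 is wswswwsw·swwswwswswwsw.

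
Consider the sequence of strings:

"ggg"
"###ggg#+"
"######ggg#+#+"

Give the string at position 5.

s(k+1) = ###·s(k)·#+, so each term gains ### as a prefix and #+ as a suffix.
From ######ggg#+#+, 2 further steps: ######ggg#+#+ → #########ggg#+#+#+ → (answer).

############ggg#+#+#+#+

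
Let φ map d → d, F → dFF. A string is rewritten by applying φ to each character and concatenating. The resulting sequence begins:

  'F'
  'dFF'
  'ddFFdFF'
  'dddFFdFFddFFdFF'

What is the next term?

ddddFFdFFddFFdFFdddFFdFFddFFdFF

Applying the rule to each of the 15 symbols of dddFFdFFddFFdFF gives the pieces d d d dFF dFF d dFF dFF d d dFF dFF d dFF dFF, which concatenate to the answer.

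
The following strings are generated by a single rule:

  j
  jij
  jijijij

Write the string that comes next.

Every step duplicates the string with 'i' between the halves.
Doubling jijijij with 'i' between the halves:

jijijijijijijij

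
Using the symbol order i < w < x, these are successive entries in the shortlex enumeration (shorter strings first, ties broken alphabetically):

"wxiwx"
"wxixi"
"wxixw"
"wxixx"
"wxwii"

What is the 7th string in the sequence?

wxwix

Stepping forward 2 times from wxwii: wxwii → wxwiw, then the target.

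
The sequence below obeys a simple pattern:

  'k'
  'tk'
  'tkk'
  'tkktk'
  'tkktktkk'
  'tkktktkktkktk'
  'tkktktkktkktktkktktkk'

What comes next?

tkktktkktkktktkktktkktkktktkktkktk

This is a Fibonacci-style word recurrence s(k) = s(k−1)·s(k−2): e.g. tk·k = tkk.
The next term joins tkktktkktkktktkktktkk and tkktktkktkktk.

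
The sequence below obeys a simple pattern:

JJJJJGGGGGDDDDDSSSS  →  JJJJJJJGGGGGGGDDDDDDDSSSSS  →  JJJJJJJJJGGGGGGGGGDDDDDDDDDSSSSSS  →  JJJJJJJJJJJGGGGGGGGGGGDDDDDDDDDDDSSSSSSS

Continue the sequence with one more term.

Term n consists of 2n+1 J's, followed by 2n+1 G's, followed by 2n+1 D's, followed by n+2 S's, where the shown terms are n = 2, 3, 4, 5.
At n = 6 the blocks have lengths 13, 13, 13, 8.

JJJJJJJJJJJJJGGGGGGGGGGGGGDDDDDDDDDDDDDSSSSSSSS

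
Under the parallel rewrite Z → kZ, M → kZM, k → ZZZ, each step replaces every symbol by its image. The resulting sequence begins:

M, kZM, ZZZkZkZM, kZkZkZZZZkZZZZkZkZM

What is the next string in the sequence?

Replace each of the 19 characters of kZkZkZZZZkZZZZkZkZM in place — ZZZ kZ ZZZ kZ ZZZ kZ kZ kZ kZ ZZZ kZ kZ kZ kZ ZZZ kZ ZZZ kZ kZM — and concatenate.

ZZZkZZZZkZZZZkZkZkZkZZZZkZkZkZkZZZZkZZZZkZkZM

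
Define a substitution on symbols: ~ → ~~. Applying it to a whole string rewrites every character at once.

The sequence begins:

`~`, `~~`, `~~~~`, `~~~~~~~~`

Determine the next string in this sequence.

Apply φ to ~~~~~~~~ symbol by symbol: ~→~~, ~→~~, ~→~~, ~→~~, ~→~~, ~→~~, ~→~~, ~→~~; joined: ~~ ~~ ~~ ~~ ~~ ~~ ~~ ~~.

~~~~~~~~~~~~~~~~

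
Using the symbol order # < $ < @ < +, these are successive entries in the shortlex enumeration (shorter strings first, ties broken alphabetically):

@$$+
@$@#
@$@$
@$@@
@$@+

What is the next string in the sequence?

@$+#

The successor of @$@+ increments the rightmost position that isn't already + and resets every position after it to #.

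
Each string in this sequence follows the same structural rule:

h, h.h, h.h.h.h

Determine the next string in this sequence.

h.h.h.h.h.h.h.h

s(k+1) = s(k)·.·s(k) — each term doubles the last with '.' between the halves.
One more doubling of h.h.h.h gives the answer.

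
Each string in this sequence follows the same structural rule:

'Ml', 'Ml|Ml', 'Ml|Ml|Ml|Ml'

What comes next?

Every step duplicates the string with '|' between the halves.
So the next term is two copies of Ml|Ml|Ml|Ml with '|' between the halves.

Ml|Ml|Ml|Ml|Ml|Ml|Ml|Ml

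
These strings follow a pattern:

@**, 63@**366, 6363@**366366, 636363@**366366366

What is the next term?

Every step adds 63 to the front and 366 to the end of the previous string.
So the next term is 63·636363@**366366366·366.

63636363@**366366366366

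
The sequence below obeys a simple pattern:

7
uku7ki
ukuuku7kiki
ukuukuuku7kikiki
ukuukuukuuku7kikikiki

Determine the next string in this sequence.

s(k+1) = uku·s(k)·ki, so each term gains uku as a prefix and ki as a suffix.
So the next term is uku·ukuukuukuuku7kikikiki·ki.

ukuukuukuukuuku7kikikikiki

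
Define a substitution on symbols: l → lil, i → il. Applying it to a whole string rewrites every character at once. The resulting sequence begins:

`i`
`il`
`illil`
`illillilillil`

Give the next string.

Replace each of the 13 characters of illillilillil in place — il lil lil il lil lil il lil il lil lil il lil — and concatenate.

illillilillillilillilillillilillil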